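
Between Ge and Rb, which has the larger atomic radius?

Ge is in period 4, group 14; Rb is in period 5, group 1.
Atomic radius shrinks across a period as nuclear charge pulls the same shell inward, and grows down a group as new shells are added.
These span different periods and groups, so the two trends combine.
Rb > Ge: relative to Ge, both the across-period and down-group shifts push Rb's atomic radius up.
For reference (pm): Ge 121, Rb 210.
So Rb has the larger atomic radius (Rb > Ge).

Rb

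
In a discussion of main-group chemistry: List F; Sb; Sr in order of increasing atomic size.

F is in period 2, group 17; Sr is in period 5, group 2; Sb is in period 5, group 15.
Radius decreases left→right (rising Z_eff, same n) and increases top→bottom (higher n).
Here both period and group differ, so the two effects have to be weighed against each other.
Sb > F: relative to F, both the across-period and down-group shifts push Sb's atomic radius up.
Sr > Sb: both are in period 5; the period trend gives Sr the larger value.
Approximate values (pm): F 64, Sr 185, Sb 140.
So from smallest to largest: F < Sb < Sr.

F < Sb < Sr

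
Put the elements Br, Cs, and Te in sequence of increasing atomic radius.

Br is in period 4, group 17; Te is in period 5, group 16; Cs is in period 6, group 1.
Across a period the added protons contract the valence shell; down a group each new principal shell makes the atom larger.
These span different periods and groups, so the two trends combine.
Te > Br: both effects reinforce here, so Te is clearly the larger of the two.
Cs > Te: relative to Te, both the across-period and down-group shifts push Cs's atomic radius up.
Tabulated atomic radius (pm): Br 114, Te 136, Cs 232.
So from smallest to largest: Br < Te < Cs.

Br < Te < Cs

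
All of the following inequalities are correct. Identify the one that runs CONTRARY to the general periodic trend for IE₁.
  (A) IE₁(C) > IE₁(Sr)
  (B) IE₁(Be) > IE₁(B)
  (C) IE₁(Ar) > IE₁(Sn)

(B)

The general trend: IE₁ increases across a period and decreases down a group.
(A) C (period 2, group 14) vs Sr (period 5, group 2): the stated order agrees with the simple trend.
(B) Be (period 2, group 2) vs B (period 2, group 13): the stated order contradicts the simple trend.
(C) Ar (period 3, group 18) vs Sn (period 5, group 14): the stated order agrees with the simple trend.
The exception is (B): removing B's lone 2p electron is easier than breaking Be's filled 2s².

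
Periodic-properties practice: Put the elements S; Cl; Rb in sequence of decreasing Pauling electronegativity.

Atoms toward the upper right of the periodic table pull bonding electrons most strongly.
These span different periods and groups, so the two trends combine.
S > Rb: relative to Rb, both the across-period and down-group shifts push S's electronegativity up.
Cl > S: Cl lies to the right of S in period 3, so the across-period effect alone puts Cl higher.
Tabulated electronegativity (Pauling): S 2.58, Cl 3.16, Rb 0.82.
So from highest to lowest: Cl > S > Rb.

Cl > S > Rb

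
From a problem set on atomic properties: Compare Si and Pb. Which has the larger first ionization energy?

Si

Si is in period 3, group 14; Pb is in period 6, group 14.
Removing the outermost electron gets harder across a period and easier down a group.
All are in group 14, so first ionization energy increases up the group.
So Si has the larger first ionization energy (Si > Pb).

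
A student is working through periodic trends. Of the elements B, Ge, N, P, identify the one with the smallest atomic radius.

N

B is in period 2, group 13; N is in period 2, group 15; P is in period 3, group 15; Ge is in period 4, group 14.
Atomic radius shrinks across a period as nuclear charge pulls the same shell inward, and grows down a group as new shells are added.
These span different periods and groups, so the two trends combine.
B > N: B lies to the left of N in period 2, so the across-period effect alone puts B larger.
P > B: the two effects oppose for this pair; the down-group effect wins (111 vs 85 pm).
Ge > P: both effects reinforce here, so Ge is clearly the larger of the two.
Tabulated atomic radius (pm): B 85, N 71, P 111, Ge 121.
The smallest atomic radius among these belongs to N.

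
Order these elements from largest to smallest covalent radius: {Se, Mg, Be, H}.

Across a period the added protons contract the valence shell; down a group each new principal shell makes the atom larger.
Here both period and group differ, so the two effects have to be weighed against each other.
Be > H: period and group pull opposite ways; the down-group shift dominates (102 vs 32 pm).
Se > Be: period and group pull opposite ways; the down-group shift dominates (116 vs 102 pm).
Mg > Se: the two effects oppose for this pair; the across-period effect wins (139 vs 116 pm).
For reference (pm): H 32, Be 102, Mg 139, Se 116.
So from largest to smallest: Mg > Se > Be > H.

Mg > Se > Be > H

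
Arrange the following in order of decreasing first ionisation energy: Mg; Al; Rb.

Mg > Al > Rb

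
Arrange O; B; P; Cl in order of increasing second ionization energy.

P < Cl < B < O

Consider each +1 ion: O⁺ still has 5 valence electrons; B⁺ still has 2 valence electrons; P⁺ still has 4 valence electrons; Cl⁺ still has 6 valence electrons.
All are still removing valence electrons, so compare the +1 ions as you would atoms: IE_2 generally rises across a period (higher Z_eff) and falls down a group (larger shell), subject to the usual subshell exceptions.
Valence configurations: O⁺ [He]2s²2p³, B⁺ [He]2s², P⁺ [Ne]3s²3p², Cl⁺ [Ne]3s²3p⁴.
Tabulated IE_2 (kJ/mol): O 3388, B 2427, P 1907, Cl 2298.
So the second ionization energies run P < Cl < B < O.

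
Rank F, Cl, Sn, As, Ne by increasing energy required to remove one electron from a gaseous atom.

Sn < As < Cl < F < Ne

F is in period 2, group 17; Ne is in period 2, group 18; Cl is in period 3, group 17; As is in period 4, group 15; Sn is in period 5, group 14.
IE₁ increases left→right with effective nuclear charge and decreases top→bottom as the valence shell moves farther out.
Neither a single period nor a single group — weigh both effects.
As > Sn: both effects reinforce here, so As is clearly the higher of the two.
Cl > As: both effects reinforce here, so Cl is clearly the higher of the two.
F > Cl: they share group 17; the group trend gives F the larger value.
Ne > F: both are in period 2; the period trend gives Ne the larger value.
Approximate values (kJ/mol): F 1681, Ne 2081, Cl 1251, As 947, Sn 709.
So from lowest to highest: Sn < As < Cl < F < Ne.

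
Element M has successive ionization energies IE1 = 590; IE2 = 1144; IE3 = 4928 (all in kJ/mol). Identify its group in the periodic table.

Group 2

Look for the largest jump between consecutive ionization energies: IE3/IE2 ≈ 4.3, far larger than any earlier ratio.
That jump marks the point where a core electron is being removed. So the atom has 2 valence electrons.
A main-group element with 2 valence electrons is in group 2.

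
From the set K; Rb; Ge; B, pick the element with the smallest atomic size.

B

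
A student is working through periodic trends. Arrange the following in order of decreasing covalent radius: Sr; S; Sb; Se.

Sr > Sb > Se > S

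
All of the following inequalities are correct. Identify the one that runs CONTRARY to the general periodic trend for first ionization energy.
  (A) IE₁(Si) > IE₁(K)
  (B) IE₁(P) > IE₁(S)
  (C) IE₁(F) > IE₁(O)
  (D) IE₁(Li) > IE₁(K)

The general trend: first ionization energy increases across a period and decreases down a group.
(A) Si (period 3, group 14) vs K (period 4, group 1): the stated order agrees with the simple trend.
(B) P (period 3, group 15) vs S (period 3, group 16): the stated order contradicts the simple trend.
(C) F (period 2, group 17) vs O (period 2, group 16): the stated order agrees with the simple trend.
(D) Li (period 2, group 1) vs K (period 4, group 1): the stated order agrees with the simple trend.
The exception is (B): S (3p⁴) ionizes more easily than half-filled P (3p³) because the paired 3p electron in S is pushed out by e⁻–e⁻ repulsion.

(B)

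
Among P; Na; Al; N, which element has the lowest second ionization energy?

After 1 electron has been removed, what remains? P⁺ still has 4 valence electrons; Na⁺ is the bare [Ne] core; Al⁺ still has 2 valence electrons; N⁺ still has 4 valence electrons.
Breaking into a closed-shell core is much more expensive than removing a leftover valence electron — Na has the largest IE_2 here.
Valence configurations: P⁺ [Ne]3s²3p², Al⁺ [Ne]3s², N⁺ [He]2s²2p².
The numbers (kJ/mol): P 1907, Na 4562, Al 1817, N 2856.
Putting it together, IE_2: Al < P < N < Na.

Al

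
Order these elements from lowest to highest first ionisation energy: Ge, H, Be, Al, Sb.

Al, Ge, Sb, Be, H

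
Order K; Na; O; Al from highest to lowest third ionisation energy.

Na > O > K > Al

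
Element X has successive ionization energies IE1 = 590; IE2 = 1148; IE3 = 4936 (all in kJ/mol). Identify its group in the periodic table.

Group 2

Look for the largest jump between consecutive ionization energies: IE3/IE2 ≈ 4.3, far larger than any earlier ratio.
That jump marks the point where a core electron is being removed. So the atom has 2 valence electrons.
A main-group element with 2 valence electrons is in group 2.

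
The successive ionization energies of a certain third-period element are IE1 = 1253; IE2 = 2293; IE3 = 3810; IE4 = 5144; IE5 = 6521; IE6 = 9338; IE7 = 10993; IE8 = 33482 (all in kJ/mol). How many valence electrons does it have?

7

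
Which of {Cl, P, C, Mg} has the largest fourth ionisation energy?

Consider each +3 ion: Cl³⁺ still has 4 valence electrons; P³⁺ still has 2 valence electrons; C³⁺ still has 1 valence electron; Mg³⁺ is already 1 electron into the core.
Pulling an electron out of a noble-gas core costs far more than removing a remaining valence electron, so Mg sits at the high end of IE_4.
Valence configurations: Cl³⁺ [Ne]3s²3p², P³⁺ [Ne]3s², C³⁺ [He]2s¹.
The numbers (kJ/mol): Cl 5159, P 4964, C 6223, Mg 10543.
Putting it together, IE_4: P < Cl < C < Mg.

Mg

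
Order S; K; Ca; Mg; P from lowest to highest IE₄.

IE_4 is the cost of taking one more electron from the +3 cation: S³⁺ still has 3 valence electrons; K³⁺ is already 2 electrons into the core; Ca³⁺ is already 1 electron into the core; Mg³⁺ is already 1 electron into the core; P³⁺ still has 2 valence electrons.
Breaking into a closed-shell core is much more expensive than removing a leftover valence electron — K, Ca and Mg have the largest IE_4 here.
Valence configurations: S³⁺ [Ne]3s²3p¹, P³⁺ [Ne]3s².
S³⁺ loses a lone 3p electron whereas P³⁺ must break into a filled 3s² pair, so IE_4(P) > IE_4(S) even though S has the higher nuclear charge.
The numbers (kJ/mol): S 4556, K 5877, Ca 6491, Mg 10543, P 4964.
Hence IE_4: S < P < K < Ca < Mg.

S, P, K, Ca, Mg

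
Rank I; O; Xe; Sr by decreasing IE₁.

O is in period 2, group 16; Sr is in period 5, group 2; I is in period 5, group 17; Xe is in period 5, group 18.
Across a period the outer electron is held more tightly (higher IE₁); down a group it sits in a higher shell, more shielded, and comes off more easily.
Here both period and group differ, so the two effects have to be weighed against each other.
I > Sr: I lies to the right of Sr in period 5, so the across-period effect alone puts I higher.
Xe > I: Xe lies to the right of I in period 5, so the across-period effect alone puts Xe higher.
O > Xe: the two effects oppose for this pair; the down-group effect wins (1314 vs 1170 kJ/mol).
Approximate values (kJ/mol): O 1314, Sr 550, I 1008, Xe 1170.
So from highest to lowest: O > Xe > I > Sr.

O, Xe, I, Sr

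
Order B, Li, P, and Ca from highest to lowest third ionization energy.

Li > Ca > B > P

Consider each +2 ion: B²⁺ still has 1 valence electron; Li²⁺ is already 1 electron into the core; P²⁺ still has 3 valence electrons; Ca²⁺ is the bare [Ar] core.
Core electrons are held far more tightly than valence electrons, so Ca and Li top the IE_3 order.
Valence configurations: B²⁺ [He]2s¹, P²⁺ [Ne]3s²3p¹.
Approximate IE_3 values (kJ/mol): B 3660, Li 11815, P 2914, Ca 4912.
So the third ionization energies run P < B < Ca < Li.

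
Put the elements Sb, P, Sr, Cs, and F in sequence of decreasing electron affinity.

F > Sb > P > Cs > Sr

F is in period 2, group 17; P is in period 3, group 15; Sr is in period 5, group 2; Sb is in period 5, group 15; Cs is in period 6, group 1.
Atoms with high Z_eff and room in the valence shell (especially the halogens) have the most exothermic electron affinities.
These span different periods and groups, so the two trends combine.
Cs > Sr: this pair runs against the simple trend — see the exception note.
P > Cs: both effects reinforce here, so P is clearly the higher of the two.
Sb > P: this pair runs against the simple trend — see the exception note.
F > Sb: relative to Sb, both the across-period and down-group shifts push F's electron affinity up.
Note the exception: Cs has a higher electron affinity than Sr, contrary to the simple trend — adding an electron to Sr (ns²) has to open a new, higher-energy np subshell, which is unfavourable.
Note the exception: Sb has a higher electron affinity than P, contrary to the simple trend — both are half-filled np³, but the pairing/repulsion penalty for the added electron shrinks as the p orbitals become larger and more diffuse down the group, and for Sb that outweighs the weaker nuclear attraction.
Tabulated electron affinity (kJ/mol): F 328, P 72, Sr 5, Sb 103, Cs 46.
So from highest to lowest: F > Sb > P > Cs > Sr.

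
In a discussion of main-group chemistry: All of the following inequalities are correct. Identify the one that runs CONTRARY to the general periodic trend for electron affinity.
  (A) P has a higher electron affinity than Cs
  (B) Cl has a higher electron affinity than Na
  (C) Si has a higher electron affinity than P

(C)

The general trend: electron affinity increases across a period and decreases down a group.
(A) P (period 3, group 15) vs Cs (period 6, group 1): the stated order agrees with the simple trend.
(B) Cl (period 3, group 17) vs Na (period 3, group 1): the stated order agrees with the simple trend.
(C) Si (period 3, group 14) vs P (period 3, group 15): the stated order contradicts the simple trend.
The exception is (C): adding an electron to P's half-filled 3p³ is unfavourable, so Si (3p²) has the more exothermic EA.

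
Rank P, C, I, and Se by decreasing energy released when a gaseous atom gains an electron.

I > Se > C > P

C is in period 2, group 14; P is in period 3, group 15; Se is in period 4, group 16; I is in period 5, group 17.
EA tends to increase across a period and decrease down a group, though the pattern is less regular than for IE or radius.
A diagonal step moves right (one effect) and down (the opposite effect) at once.
C > P: the two effects oppose for this pair; the down-group effect wins (122 vs 72 kJ/mol).
Se > C: the two effects oppose for this pair; the across-period effect wins (195 vs 122 kJ/mol).
I > Se: the two effects oppose for this pair; the across-period effect wins (295 vs 195 kJ/mol).
Tabulated electron affinity (kJ/mol): C 122, P 72, Se 195, I 295.
So from highest to lowest: I > Se > C > P.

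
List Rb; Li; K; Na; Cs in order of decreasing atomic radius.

Cs > Rb > K > Na > Li

Radius decreases left→right (rising Z_eff, same n) and increases top→bottom (higher n).
All are in group 1, so atomic radius increases down the group.
So from largest to smallest: Cs > Rb > K > Na > Li.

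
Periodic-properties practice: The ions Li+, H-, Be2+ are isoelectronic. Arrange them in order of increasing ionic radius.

Be2+ < Li+ < H-

All of these have 2 electrons, so size is governed by nuclear charge alone: the more protons, the stronger the pull on the same electron cloud, and the smaller the ion.
Nuclear charges: Be2+ (Z=4), Li+ (Z=3), H- (Z=1).
Smallest to largest: Be2+ < Li+ < H-.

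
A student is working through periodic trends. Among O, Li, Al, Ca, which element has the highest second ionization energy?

Li

After 1 electron has been removed, what remains? O⁺ still has 5 valence electrons; Li⁺ is the bare [He] core; Al⁺ still has 2 valence electrons; Ca⁺ still has 1 valence electron.
Core electrons are held far more tightly than valence electrons, so Li tops the IE_2 order.
Valence configurations: O⁺ [He]2s²2p³, Al⁺ [Ne]3s², Ca⁺ [Ar]4s¹.
Tabulated IE_2 (kJ/mol): O 3388, Li 7298, Al 1817, Ca 1145.
Hence IE_2: Ca < Al < O < Li.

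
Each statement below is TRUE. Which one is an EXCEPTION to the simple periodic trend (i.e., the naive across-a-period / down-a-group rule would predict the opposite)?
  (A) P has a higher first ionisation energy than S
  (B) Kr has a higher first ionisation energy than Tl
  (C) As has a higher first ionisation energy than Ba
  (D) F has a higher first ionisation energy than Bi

The general trend: first ionisation energy increases across a period and decreases down a group.
(A) P (period 3, group 15) vs S (period 3, group 16): the stated order contradicts the simple trend.
(B) Kr (period 4, group 18) vs Tl (period 6, group 13): the stated order agrees with the simple trend.
(C) As (period 4, group 15) vs Ba (period 6, group 2): the stated order agrees with the simple trend.
(D) F (period 2, group 17) vs Bi (period 6, group 15): the stated order agrees with the simple trend.
The exception is (A): S (3p⁴) ionizes more easily than half-filled P (3p³) because the paired 3p electron in S is pushed out by e⁻–e⁻ repulsion.

(A)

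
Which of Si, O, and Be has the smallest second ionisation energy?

Si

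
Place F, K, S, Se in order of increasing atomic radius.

F < S < Se < K

F is in period 2, group 17; S is in period 3, group 16; K is in period 4, group 1; Se is in period 4, group 16.
Moving right in a period, electrons are added to the same shell under a stronger nuclear pull, so atoms get smaller; moving down, a new shell is opened and atoms get larger.
These span different periods and groups, so the two trends combine.
S > F: relative to F, both the across-period and down-group shifts push S's atomic radius up.
Se > S: they share group 16; the group trend gives Se the larger value.
K > Se: K lies to the left of Se in period 4, so the across-period effect alone puts K larger.
For reference (pm): F 64, S 103, K 196, Se 116.
So from smallest to largest: F < S < Se < K.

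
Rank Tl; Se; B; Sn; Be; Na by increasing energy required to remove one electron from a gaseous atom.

Na < Tl < Sn < B < Be < Se

Be is in period 2, group 2; B is in period 2, group 13; Na is in period 3, group 1; Se is in period 4, group 16; Sn is in period 5, group 14; Tl is in period 6, group 13.
Removing the outermost electron gets harder across a period and easier down a group.
Neither a single period nor a single group — weigh both effects.
Tl > Na: the two effects oppose for this pair; the across-period effect wins (589 vs 496 kJ/mol).
Sn > Tl: relative to Tl, both the across-period and down-group shifts push Sn's first ionization energy up.
B > Sn: the two effects oppose for this pair; the down-group effect wins (801 vs 709 kJ/mol).
Be > B: this pair runs against the simple trend — see the exception note.
Se > Be: the two effects oppose for this pair; the across-period effect wins (941 vs 900 kJ/mol).
Note the exception: Be has a higher first ionization energy than B, contrary to the simple trend — removing B's lone 2p electron is easier than breaking Be's filled 2s².
Tabulated first ionization energy (kJ/mol): Be 900, B 801, Na 496, Se 941, Sn 709, Tl 589.
So from lowest to highest: Na < Tl < Sn < B < Be < Se.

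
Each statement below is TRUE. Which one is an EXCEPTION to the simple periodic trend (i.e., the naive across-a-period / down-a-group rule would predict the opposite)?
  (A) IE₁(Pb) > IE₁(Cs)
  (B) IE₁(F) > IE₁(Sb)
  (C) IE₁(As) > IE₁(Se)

(C)

The general trend: first ionization energy increases across a period and decreases down a group.
(A) Pb (period 6, group 14) vs Cs (period 6, group 1): the stated order agrees with the simple trend.
(B) F (period 2, group 17) vs Sb (period 5, group 15): the stated order agrees with the simple trend.
(C) As (period 4, group 15) vs Se (period 4, group 16): the stated order contradicts the simple trend.
The exception is (C): Se (4p⁴) ionizes more easily than half-filled As (4p³).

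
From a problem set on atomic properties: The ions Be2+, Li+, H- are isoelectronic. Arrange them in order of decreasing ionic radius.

H- > Li+ > Be2+

All of these have 2 electrons, so size is governed by nuclear charge alone: the more protons, the stronger the pull on the same electron cloud, and the smaller the ion.
Nuclear charges: Be2+ (Z=4), Li+ (Z=3), H- (Z=1).
Largest to smallest: H- > Li+ > Be2+.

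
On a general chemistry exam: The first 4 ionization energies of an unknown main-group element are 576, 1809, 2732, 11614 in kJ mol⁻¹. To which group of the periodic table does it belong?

Group 13

Look for the largest jump between consecutive ionization energies: IE4/IE3 ≈ 4.3, far larger than any earlier ratio.
That jump marks the point where a core electron is being removed. So the atom has 3 valence electrons.
A main-group element with 3 valence electrons is in group 13.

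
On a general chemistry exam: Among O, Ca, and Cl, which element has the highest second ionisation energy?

IE_2 is the cost of taking one more electron from the +1 cation: O⁺ still has 5 valence electrons; Ca⁺ still has 1 valence electron; Cl⁺ still has 6 valence electrons.
All are still removing valence electrons, so compare the +1 ions as you would atoms: IE_2 generally rises across a period (higher Z_eff) and falls down a group (larger shell), subject to the usual subshell exceptions.
Valence configurations: O⁺ [He]2s²2p³, Ca⁺ [Ar]4s¹, Cl⁺ [Ne]3s²3p⁴.
The numbers (kJ/mol): O 3388, Ca 1145, Cl 2298.
So the second ionization energies run Ca < Cl < O.

O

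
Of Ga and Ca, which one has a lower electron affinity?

Atoms with high Z_eff and room in the valence shell (especially the halogens) have the most exothermic electron affinities.
All lie in period 4, so electron affinity increases left to right.
So Ca has the lower electron affinity (Ca < Ga).

Ca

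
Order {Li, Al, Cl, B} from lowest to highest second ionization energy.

Al < Cl < B < Li

The second ionization energy removes an electron from the +1 ion. For each element: Li⁺ is the bare [He] core; Al⁺ still has 2 valence electrons; Cl⁺ still has 6 valence electrons; B⁺ still has 2 valence electrons.
Core electrons are held far more tightly than valence electrons, so Li tops the IE_2 order.
Valence configurations: Al⁺ [Ne]3s², Cl⁺ [Ne]3s²3p⁴, B⁺ [He]2s².
The numbers (kJ/mol): Li 7298, Al 1817, Cl 2298, B 2427.
Putting it together, IE_2: Al < Cl < B < Li.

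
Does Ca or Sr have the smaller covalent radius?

Ca is in period 4, group 2; Sr is in period 5, group 2.
Moving right in a period, electrons are added to the same shell under a stronger nuclear pull, so atoms get smaller; moving down, a new shell is opened and atoms get larger.
All are in group 2, so atomic radius increases down the group.
So Ca has the smaller covalent radius (Ca < Sr).

Ca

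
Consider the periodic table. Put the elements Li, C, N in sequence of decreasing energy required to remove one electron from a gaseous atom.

N > C > Li

Li is in period 2, group 1; C is in period 2, group 14; N is in period 2, group 15.
Removing the outermost electron gets harder across a period and easier down a group.
All lie in period 2, so first ionization energy increases left to right.
So from highest to lowest: N > C > Li.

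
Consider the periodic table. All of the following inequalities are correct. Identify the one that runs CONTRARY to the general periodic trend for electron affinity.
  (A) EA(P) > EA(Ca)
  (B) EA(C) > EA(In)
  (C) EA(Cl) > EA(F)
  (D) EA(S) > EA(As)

(C)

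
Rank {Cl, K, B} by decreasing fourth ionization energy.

B > K > Cl

Consider each +3 ion: Cl³⁺ still has 4 valence electrons; K³⁺ is already 2 electrons into the core; B³⁺ is the bare [He] core.
Core electrons are held far more tightly than valence electrons, so K and B top the IE_4 order.
Approximate IE_4 values (kJ/mol): Cl 5159, K 5877, B 25026.
So the fourth ionization energies run Cl < K < B.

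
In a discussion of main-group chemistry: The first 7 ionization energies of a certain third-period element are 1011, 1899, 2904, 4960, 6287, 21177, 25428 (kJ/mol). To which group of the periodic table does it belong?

Look for the largest jump between consecutive ionization energies: IE6/IE5 ≈ 3.4, far larger than any earlier ratio.
That jump marks the point where a core electron is being removed. So the atom has 5 valence electrons.
A main-group element with 5 valence electrons is in group 15.

Group 15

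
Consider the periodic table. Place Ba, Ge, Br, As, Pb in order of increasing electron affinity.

Ge is in period 4, group 14; As is in period 4, group 15; Br is in period 4, group 17; Ba is in period 6, group 2; Pb is in period 6, group 14.
Adding an electron releases more energy for atoms nearer the top right (short of the noble gases).
These span different periods and groups, so the two trends combine.
Pb > Ba: Pb lies to the right of Ba in period 6, so the across-period effect alone puts Pb higher.
As > Pb: relative to Pb, both the across-period and down-group shifts push As's electron affinity up.
Ge > As: this pair runs against the simple trend — see the exception note.
Br > Ge: Br lies to the right of Ge in period 4, so the across-period effect alone puts Br higher.
Note the exception: Ge has a higher electron affinity than As, contrary to the simple trend — adding an electron to As's half-filled 4p³ is unfavourable, so Ge (4p²) has the more exothermic EA.
Tabulated electron affinity (kJ/mol): Ge 119, As 78, Br 325, Ba 14, Pb 35.
So from lowest to highest: Ba < Pb < As < Ge < Br.

Ba, Pb, As, Ge, Br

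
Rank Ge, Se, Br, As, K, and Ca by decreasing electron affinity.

Br > Se > Ge > As > K > Ca

K is in period 4, group 1; Ca is in period 4, group 2; Ge is in period 4, group 14; As is in period 4, group 15; Se is in period 4, group 16; Br is in period 4, group 17.
EA tends to increase across a period and decrease down a group, though the pattern is less regular than for IE or radius.
All lie in period 4; the across-period trend (electron affinity increases left to right) applies, with the exception below.
Note the exception: K has a higher electron affinity than Ca, contrary to the simple trend — adding an electron to Ca (ns²) has to open a new, higher-energy np subshell, which is unfavourable.
Note the exception: Ge has a higher electron affinity than As, contrary to the simple trend — adding an electron to As's half-filled 4p³ is unfavourable, so Ge (4p²) has the more exothermic EA.
Approximate values (kJ/mol): K 48, Ca 2, Ge 119, As 78, Se 195, Br 325.
So from highest to lowest: Br > Se > Ge > As > K > Ca.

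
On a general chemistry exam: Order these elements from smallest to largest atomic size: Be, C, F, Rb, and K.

F, C, Be, K, Rb

Atomic radius shrinks across a period as nuclear charge pulls the same shell inward, and grows down a group as new shells are added.
These span different periods and groups, so the two trends combine.
C > F: both are in period 2; the period trend gives C the larger value.
Be > C: Be lies to the left of C in period 2, so the across-period effect alone puts Be larger.
K > Be: both effects reinforce here, so K is clearly the larger of the two.
Rb > K: Rb sits below K in group 1, so the down-group effect alone puts Rb larger.
For reference (pm): Be 102, C 75, F 64, K 196, Rb 210.
So from smallest to largest: F < C < Be < K < Rb.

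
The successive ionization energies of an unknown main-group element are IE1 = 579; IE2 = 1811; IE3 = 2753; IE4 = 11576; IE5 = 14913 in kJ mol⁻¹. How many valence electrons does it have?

Look for the largest jump between consecutive ionization energies: IE4/IE3 ≈ 4.2, far larger than any earlier ratio.
That jump marks the point where a core electron is being removed. So the atom has 3 valence electrons.

3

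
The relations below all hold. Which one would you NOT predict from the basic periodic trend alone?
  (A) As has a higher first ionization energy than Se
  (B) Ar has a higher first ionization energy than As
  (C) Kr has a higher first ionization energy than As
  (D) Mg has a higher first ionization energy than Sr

The general trend: first ionization energy increases across a period and decreases down a group.
(A) As (period 4, group 15) vs Se (period 4, group 16): the stated order contradicts the simple trend.
(B) Ar (period 3, group 18) vs As (period 4, group 15): the stated order agrees with the simple trend.
(C) Kr (period 4, group 18) vs As (period 4, group 15): the stated order agrees with the simple trend.
(D) Mg (period 3, group 2) vs Sr (period 5, group 2): the stated order agrees with the simple trend.
The exception is (A): Se (4p⁴) ionizes more easily than half-filled As (4p³).

(A)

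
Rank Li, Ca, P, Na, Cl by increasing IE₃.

IE_3 is the cost of taking one more electron from the +2 cation: Li²⁺ is already 1 electron into the core; Ca²⁺ is the bare [Ar] core; P²⁺ still has 3 valence electrons; Na²⁺ is already 1 electron into the core; Cl²⁺ still has 5 valence electrons.
Core electrons are held far more tightly than valence electrons, so Ca, Na and Li top the IE_3 order.
Valence configurations: P²⁺ [Ne]3s²3p¹, Cl²⁺ [Ne]3s²3p³.
Tabulated IE_3 (kJ/mol): Li 11815, Ca 4912, P 2914, Na 6910, Cl 3822.
So the third ionization energies run P < Cl < Ca < Na < Li.

P, Cl, Ca, Na, Li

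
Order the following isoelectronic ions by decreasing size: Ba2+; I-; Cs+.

I- > Cs+ > Ba2+

All of these have 54 electrons, so size is governed by nuclear charge alone: the more protons, the stronger the pull on the same electron cloud, and the smaller the ion.
Nuclear charges: Ba2+ (Z=56), Cs+ (Z=55), I- (Z=53).
Largest to smallest: I- > Cs+ > Ba2+.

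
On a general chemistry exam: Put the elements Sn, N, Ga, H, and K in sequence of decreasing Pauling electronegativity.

N > H > Sn > Ga > K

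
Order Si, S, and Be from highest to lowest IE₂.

IE_2 is the cost of taking one more electron from the +1 cation: Si⁺ still has 3 valence electrons; S⁺ still has 5 valence electrons; Be⁺ still has 1 valence electron.
All are still removing valence electrons, so compare the +1 ions as you would atoms: IE_2 generally rises across a period (higher Z_eff) and falls down a group (larger shell), subject to the usual subshell exceptions.
Valence configurations: Si⁺ [Ne]3s²3p¹, S⁺ [Ne]3s²3p³, Be⁺ [He]2s¹.
Tabulated IE_2 (kJ/mol): Si 1577, S 2252, Be 1757.
Hence IE_2: Si < Be < S.

S > Be > Si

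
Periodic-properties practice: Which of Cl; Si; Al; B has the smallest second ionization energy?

Si

The second ionization energy removes an electron from the +1 ion. For each element: Cl⁺ still has 6 valence electrons; Si⁺ still has 3 valence electrons; Al⁺ still has 2 valence electrons; B⁺ still has 2 valence electrons.
All are still removing valence electrons, so compare the +1 ions as you would atoms: IE_2 generally rises across a period (higher Z_eff) and falls down a group (larger shell), subject to the usual subshell exceptions.
Valence configurations: Cl⁺ [Ne]3s²3p⁴, Si⁺ [Ne]3s²3p¹, Al⁺ [Ne]3s², B⁺ [He]2s².
Si⁺ loses a lone 3p electron whereas Al⁺ must break into a filled 3s² pair, so IE_2(Al) > IE_2(Si) even though Si has the higher nuclear charge.
The numbers (kJ/mol): Cl 2298, Si 1577, Al 1817, B 2427.
Overall IE_2 order: Si < Al < Cl < B.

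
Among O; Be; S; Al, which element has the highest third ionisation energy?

Consider each +2 ion: O²⁺ still has 4 valence electrons; Be²⁺ is the bare [He] core; S²⁺ still has 4 valence electrons; Al²⁺ still has 1 valence electron.
Core electrons are held far more tightly than valence electrons, so Be tops the IE_3 order.
Valence configurations: O²⁺ [He]2s²2p², S²⁺ [Ne]3s²3p², Al²⁺ [Ne]3s¹.
Approximate IE_3 values (kJ/mol): O 5300, Be 14849, S 3357, Al 2745.
Overall IE_3 order: Al < S < O < Be.

Be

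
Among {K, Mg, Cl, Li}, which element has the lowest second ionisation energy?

Mg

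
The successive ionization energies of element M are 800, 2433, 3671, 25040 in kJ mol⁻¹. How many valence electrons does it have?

3

Look for the largest jump between consecutive ionization energies: IE4/IE3 ≈ 6.8, far larger than any earlier ratio.
That jump marks the point where a core electron is being removed. So the atom has 3 valence electrons.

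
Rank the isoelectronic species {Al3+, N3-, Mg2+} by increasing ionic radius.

All of these have 10 electrons, so size is governed by nuclear charge alone: the more protons, the stronger the pull on the same electron cloud, and the smaller the ion.
Nuclear charges: Al3+ (Z=13), Mg2+ (Z=12), N3- (Z=7).
Smallest to largest: Al3+ < Mg2+ < N3-.

Al3+ < Mg2+ < N3-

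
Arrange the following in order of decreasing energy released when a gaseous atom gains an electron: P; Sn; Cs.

P is in period 3, group 15; Sn is in period 5, group 14; Cs is in period 6, group 1.
Atoms with high Z_eff and room in the valence shell (especially the halogens) have the most exothermic electron affinities.
Here both period and group differ, so the two effects have to be weighed against each other.
P > Cs: both effects reinforce here, so P is clearly the higher of the two.
Sn > P: this pair runs against the simple trend — see the exception note.
Note the exception: Sn has a higher electron affinity than P, contrary to the simple trend — adding an electron to P's half-filled np³ subshell costs electron-pairing energy.
For reference (kJ/mol): P 72, Sn 107, Cs 46.
So from highest to lowest: Sn > P > Cs.

Sn > P > Cs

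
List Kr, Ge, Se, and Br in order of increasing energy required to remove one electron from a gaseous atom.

Ge is in period 4, group 14; Se is in period 4, group 16; Br is in period 4, group 17; Kr is in period 4, group 18.
IE₁ increases left→right with effective nuclear charge and decreases top→bottom as the valence shell moves farther out.
All lie in period 4, so first ionization energy increases left to right.
So from lowest to highest: Ge < Se < Br < Kr.

Ge < Se < Br < Kr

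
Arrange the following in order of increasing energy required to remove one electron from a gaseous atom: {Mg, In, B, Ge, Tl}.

In < Tl < Mg < Ge < B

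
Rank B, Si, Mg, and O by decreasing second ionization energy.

O > B > Si > Mg

After 1 electron has been removed, what remains? B⁺ still has 2 valence electrons; Si⁺ still has 3 valence electrons; Mg⁺ still has 1 valence electron; O⁺ still has 5 valence electrons.
All are still removing valence electrons, so compare the +1 ions as you would atoms: IE_2 generally rises across a period (higher Z_eff) and falls down a group (larger shell), subject to the usual subshell exceptions.
Valence configurations: B⁺ [He]2s², Si⁺ [Ne]3s²3p¹, Mg⁺ [Ne]3s¹, O⁺ [He]2s²2p³.
Tabulated IE_2 (kJ/mol): B 2427, Si 1577, Mg 1451, O 3388.
Hence IE_2: Mg < Si < B < O.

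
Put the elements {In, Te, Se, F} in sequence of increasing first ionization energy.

In < Te < Se < F

F is in period 2, group 17; Se is in period 4, group 16; In is in period 5, group 13; Te is in period 5, group 16.
Across a period the outer electron is held more tightly (higher IE₁); down a group it sits in a higher shell, more shielded, and comes off more easily.
These span different periods and groups, so the two trends combine.
Te > In: Te lies to the right of In in period 5, so the across-period effect alone puts Te higher.
Se > Te: Se sits above Te in group 16, so the down-group effect alone puts Se higher.
F > Se: relative to Se, both the across-period and down-group shifts push F's first ionization energy up.
Approximate values (kJ/mol): F 1681, Se 941, In 558, Te 869.
So from lowest to highest: In < Te < Se < F.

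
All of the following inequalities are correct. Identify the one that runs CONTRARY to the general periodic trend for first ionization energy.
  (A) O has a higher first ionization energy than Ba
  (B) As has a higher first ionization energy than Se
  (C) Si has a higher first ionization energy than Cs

(B)

The general trend: first ionization energy increases across a period and decreases down a group.
(A) O (period 2, group 16) vs Ba (period 6, group 2): the stated order agrees with the simple trend.
(B) As (period 4, group 15) vs Se (period 4, group 16): the stated order contradicts the simple trend.
(C) Si (period 3, group 14) vs Cs (period 6, group 1): the stated order agrees with the simple trend.
The exception is (B): Se (4p⁴) ionizes more easily than half-filled As (4p³).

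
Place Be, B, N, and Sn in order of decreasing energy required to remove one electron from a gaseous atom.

Be is in period 2, group 2; B is in period 2, group 13; N is in period 2, group 15; Sn is in period 5, group 14.
Removing the outermost electron gets harder across a period and easier down a group.
Neither a single period nor a single group — weigh both effects.
B > Sn: the two effects oppose for this pair; the down-group effect wins (801 vs 709 kJ/mol).
Be > B: this pair runs against the simple trend — see the exception note.
N > Be: N lies to the right of Be in period 2, so the across-period effect alone puts N higher.
Note the exception: Be has a higher first ionization energy than B, contrary to the simple trend — removing B's lone 2p electron is easier than breaking Be's filled 2s².
For reference (kJ/mol): Be 900, B 801, N 1402, Sn 709.
So from highest to lowest: N > Be > B > Sn.

N > Be > B > Sn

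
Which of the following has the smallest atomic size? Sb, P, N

N

N is in period 2, group 15; P is in period 3, group 15; Sb is in period 5, group 15.
Across a period the added protons contract the valence shell; down a group each new principal shell makes the atom larger.
All are in group 15, so atomic radius increases down the group.
The smallest atomic size among these belongs to N.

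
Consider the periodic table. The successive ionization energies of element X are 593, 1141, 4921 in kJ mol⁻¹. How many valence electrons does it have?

2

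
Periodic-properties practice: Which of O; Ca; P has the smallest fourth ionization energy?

P

The fourth ionization energy removes an electron from the +3 ion. For each element: O³⁺ still has 3 valence electrons; Ca³⁺ is already 1 electron into the core; P³⁺ still has 2 valence electrons.
Usually core removal costs more than valence removal, but here the competition is close: a tightly held n=2 valence electron can cost more to remove than an n=3 core electron, so the actual values have to decide it.
Valence configurations: O³⁺ [He]2s²2p¹, P³⁺ [Ne]3s².
Tabulated IE_4 (kJ/mol): O 7469, Ca 6491, P 4964.
So the fourth ionization energies run P < Ca < O.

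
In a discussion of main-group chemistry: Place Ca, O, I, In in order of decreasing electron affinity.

I > O > In > Ca

O is in period 2, group 16; Ca is in period 4, group 2; In is in period 5, group 13; I is in period 5, group 17.
Electron affinity generally becomes more exothermic across a period toward the halogens and less exothermic down a group.
These span different periods and groups, so the two trends combine.
In > Ca: the two effects oppose for this pair; the across-period effect wins (29 vs 2 kJ/mol).
O > In: both effects reinforce here, so O is clearly the higher of the two.
I > O: the two effects oppose for this pair; the across-period effect wins (295 vs 141 kJ/mol).
Tabulated electron affinity (kJ/mol): O 141, Ca 2, In 29, I 295.
So from highest to lowest: I > O > In > Ca.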